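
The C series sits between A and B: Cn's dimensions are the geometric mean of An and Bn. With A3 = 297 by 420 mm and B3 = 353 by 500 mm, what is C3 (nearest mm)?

Short side: √(297 · 353) = √104841 ≈ 323.8 → 324 mm
Long side: √(420 · 500) = √210000 ≈ 458.3 → 458 mm

324 × 458 mm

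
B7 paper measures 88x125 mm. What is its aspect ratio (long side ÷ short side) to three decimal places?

1.420

125 / 88 = 1.420
ISO 216 targets √2 ≈ 1.414; the +0.006 deviation is from mm rounding.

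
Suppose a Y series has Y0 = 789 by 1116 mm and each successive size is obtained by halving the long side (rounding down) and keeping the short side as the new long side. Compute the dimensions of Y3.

Y1: ⌊1116/2⌋ × 789 = 558 × 789 mm
Y2: ⌊789/2⌋ × 558 = 394 × 558 mm
Y3: ⌊558/2⌋ × 394 = 279 × 394 mm

279 × 394 mm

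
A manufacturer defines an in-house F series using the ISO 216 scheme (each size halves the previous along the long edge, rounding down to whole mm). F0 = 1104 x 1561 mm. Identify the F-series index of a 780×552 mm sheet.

F2

F0: 1104 × 1561 mm
F1: 780 × 1104 mm
F2: 552 × 780 mm
F3: 390 × 552 mm
→ matches F2.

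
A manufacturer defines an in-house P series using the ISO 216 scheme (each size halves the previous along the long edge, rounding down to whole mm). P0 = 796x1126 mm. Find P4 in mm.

199 × 281 mm

P1: ⌊1126/2⌋ × 796 = 563 × 796 mm
P2: ⌊796/2⌋ × 563 = 398 × 563 mm
P3: ⌊563/2⌋ × 398 = 281 × 398 mm
P4: ⌊398/2⌋ × 281 = 199 × 281 mm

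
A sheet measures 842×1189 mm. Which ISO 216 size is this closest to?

A0 (841 × 1189 mm)

Aspect ratio 1189/842 ≈ 1.412 — close to the ISO √2 ≈ 1.414.
In the A-series (A0 area = 1 m²): A0 = 841 × 1189 mm.
Off by 1 mm total — nearest standard size.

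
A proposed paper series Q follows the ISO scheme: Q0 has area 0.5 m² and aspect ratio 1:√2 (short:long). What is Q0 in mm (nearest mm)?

595 × 841 mm

Let the short side be w mm. Then w · w√2 = 0.5 m² = 500,000 mm².
w² = 500,000/√2, so w ≈ 594.6 mm; long side = w√2 ≈ 840.9 mm.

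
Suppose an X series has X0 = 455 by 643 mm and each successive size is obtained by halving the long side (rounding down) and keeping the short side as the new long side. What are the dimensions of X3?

160 × 227 mm

X1: ⌊643/2⌋ × 455 = 321 × 455 mm
X2: ⌊455/2⌋ × 321 = 227 × 321 mm
X3: ⌊321/2⌋ × 227 = 160 × 227 mm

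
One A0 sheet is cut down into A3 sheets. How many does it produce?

Each ISO step halves the sheet: 1 × A0 → 2 × A1 → 4 × A2 → 8 × A3
From A0 to A3 is 3 halving steps: 2^3 = 8.

8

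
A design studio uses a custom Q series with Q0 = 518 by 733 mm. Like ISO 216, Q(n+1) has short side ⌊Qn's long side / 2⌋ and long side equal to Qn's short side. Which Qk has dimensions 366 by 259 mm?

Q2

Q0: 518 × 733 mm
Q1: 366 × 518 mm
Q2: 259 × 366 mm
Q3: 183 × 259 mm
→ matches Q2.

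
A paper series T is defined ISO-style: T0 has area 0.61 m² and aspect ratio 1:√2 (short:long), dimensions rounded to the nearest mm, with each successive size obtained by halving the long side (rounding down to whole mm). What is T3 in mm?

Let T0's short side be w mm. w · w√2 = 0.61 m² = 610,000 mm², so w ≈ 656.8 mm and w√2 ≈ 928.8 mm → T0 = 657 × 929 mm.
T1: ⌊929/2⌋ × 657 = 464 × 657 mm
T2: ⌊657/2⌋ × 464 = 328 × 464 mm
T3: ⌊464/2⌋ × 328 = 232 × 328 mm

232 × 328 mm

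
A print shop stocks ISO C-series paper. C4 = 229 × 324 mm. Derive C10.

28 × 40 mm

C5: ⌊324/2⌋ × 229 = 162 × 229 mm
C6: ⌊229/2⌋ × 162 = 114 × 162 mm
C7: ⌊162/2⌋ × 114 = 81 × 114 mm
C8: ⌊114/2⌋ × 81 = 57 × 81 mm
C9: ⌊81/2⌋ × 57 = 40 × 57 mm
C10: ⌊57/2⌋ × 40 = 28 × 40 mm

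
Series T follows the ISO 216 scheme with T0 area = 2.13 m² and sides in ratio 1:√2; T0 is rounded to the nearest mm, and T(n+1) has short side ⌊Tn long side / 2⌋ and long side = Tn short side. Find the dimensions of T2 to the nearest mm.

613 × 868 mm

Let T0's short side be w mm. w · w√2 = 2.13 m² = 2,130,000 mm², so w ≈ 1227.2 mm and w√2 ≈ 1735.6 mm → T0 = 1227 × 1736 mm.
T1: ⌊1736/2⌋ × 1227 = 868 × 1227 mm
T2: ⌊1227/2⌋ × 868 = 613 × 868 mm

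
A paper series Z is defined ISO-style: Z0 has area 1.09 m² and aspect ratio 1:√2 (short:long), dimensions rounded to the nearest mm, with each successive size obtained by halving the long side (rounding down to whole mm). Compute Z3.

Let Z0's short side be w mm. w · w√2 = 1.09 m² = 1,090,000 mm², so w ≈ 877.9 mm and w√2 ≈ 1241.6 mm → Z0 = 878 × 1242 mm.
Z1: ⌊1242/2⌋ × 878 = 621 × 878 mm
Z2: ⌊878/2⌋ × 621 = 439 × 621 mm
Z3: ⌊621/2⌋ × 439 = 310 × 439 mm

310 × 439 mm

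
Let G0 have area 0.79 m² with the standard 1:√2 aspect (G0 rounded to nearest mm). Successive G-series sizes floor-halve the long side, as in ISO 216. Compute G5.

132 × 186 mm

Let G0's short side be w mm. w · w√2 = 0.79 m² = 790,000 mm², so w ≈ 747.4 mm and w√2 ≈ 1057.0 mm → G0 = 747 × 1057 mm.
G1: ⌊1057/2⌋ × 747 = 528 × 747 mm
G2: ⌊747/2⌋ × 528 = 373 × 528 mm
G3: ⌊528/2⌋ × 373 = 264 × 373 mm
G4: ⌊373/2⌋ × 264 = 186 × 264 mm
G5: ⌊264/2⌋ × 186 = 132 × 186 mm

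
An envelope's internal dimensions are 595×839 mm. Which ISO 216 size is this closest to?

Aspect ratio 839/595 ≈ 1.410 — close to the ISO √2 ≈ 1.414.
In the A-series (A0 area = 1 m²): A1 = 594 × 841 mm.
Off by 3 mm total — nearest standard size.

A1 (594 × 841 mm)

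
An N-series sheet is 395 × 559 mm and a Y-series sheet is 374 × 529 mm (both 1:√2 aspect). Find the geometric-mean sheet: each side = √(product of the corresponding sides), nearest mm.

384 × 544 mm

Short side: √(395 · 374) = √147730 ≈ 384.4 → 384 mm
Long side: √(559 · 529) = √295711 ≈ 543.8 → 544 mm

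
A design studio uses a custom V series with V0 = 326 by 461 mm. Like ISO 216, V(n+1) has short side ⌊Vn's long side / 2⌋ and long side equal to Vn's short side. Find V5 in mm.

V1: ⌊461/2⌋ × 326 = 230 × 326 mm
V2: ⌊326/2⌋ × 230 = 163 × 230 mm
V3: ⌊230/2⌋ × 163 = 115 × 163 mm
V4: ⌊163/2⌋ × 115 = 81 × 115 mm
V5: ⌊115/2⌋ × 81 = 57 × 81 mm

57 × 81 mm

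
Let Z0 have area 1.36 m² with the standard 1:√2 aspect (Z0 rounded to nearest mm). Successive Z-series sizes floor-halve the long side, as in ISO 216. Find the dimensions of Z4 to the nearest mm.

245 × 346 mm

Let Z0's short side be w mm. w · w√2 = 1.36 m² = 1,360,000 mm², so w ≈ 980.6 mm and w√2 ≈ 1386.8 mm → Z0 = 981 × 1387 mm.
Z1: ⌊1387/2⌋ × 981 = 693 × 981 mm
Z2: ⌊981/2⌋ × 693 = 490 × 693 mm
Z3: ⌊693/2⌋ × 490 = 346 × 490 mm
Z4: ⌊490/2⌋ × 346 = 245 × 346 mm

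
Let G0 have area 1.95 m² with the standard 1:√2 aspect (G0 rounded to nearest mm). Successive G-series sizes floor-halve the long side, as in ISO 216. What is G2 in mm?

587 × 830 mm

Let G0's short side be w mm. w · w√2 = 1.95 m² = 1,950,000 mm², so w ≈ 1174.2 mm and w√2 ≈ 1660.6 mm → G0 = 1174 × 1661 mm.
G1: ⌊1661/2⌋ × 1174 = 830 × 1174 mm
G2: ⌊1174/2⌋ × 830 = 587 × 830 mm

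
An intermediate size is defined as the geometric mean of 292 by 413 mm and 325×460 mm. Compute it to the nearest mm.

308 × 436 mm

Short side: √(292 · 325) = √94900 ≈ 308.1 → 308 mm
Long side: √(413 · 460) = √189980 ≈ 435.9 → 436 mm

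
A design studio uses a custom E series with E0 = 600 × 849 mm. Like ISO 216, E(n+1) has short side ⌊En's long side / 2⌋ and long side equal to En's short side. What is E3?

212 × 300 mm

E1: ⌊849/2⌋ × 600 = 424 × 600 mm
E2: ⌊600/2⌋ × 424 = 300 × 424 mm
E3: ⌊424/2⌋ × 300 = 212 × 300 mm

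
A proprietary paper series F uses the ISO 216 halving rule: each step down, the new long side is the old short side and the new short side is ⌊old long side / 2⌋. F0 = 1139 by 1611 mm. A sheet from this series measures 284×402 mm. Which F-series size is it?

F0: 1139 × 1611 mm
F1: 805 × 1139 mm
F2: 569 × 805 mm
F3: 402 × 569 mm
F4: 284 × 402 mm
F5: 201 × 284 mm
→ matches F4.

F4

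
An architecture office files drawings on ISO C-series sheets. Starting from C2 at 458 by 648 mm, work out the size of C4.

C3: ⌊648/2⌋ × 458 = 324 × 458 mm
C4: ⌊458/2⌋ × 324 = 229 × 324 mm

229 × 324 mm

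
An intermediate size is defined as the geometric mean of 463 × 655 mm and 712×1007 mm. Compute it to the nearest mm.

574 × 812 mm

Short side: √(463 · 712) = √329656 ≈ 574.2 → 574 mm
Long side: √(655 · 1007) = √659585 ≈ 812.1 → 812 mm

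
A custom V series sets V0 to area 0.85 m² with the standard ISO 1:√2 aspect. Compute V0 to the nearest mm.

Let the short side be w mm. Then w · w√2 = 0.85 m² = 850,000 mm².
w² = 850,000/√2, so w ≈ 775.3 mm; long side = w√2 ≈ 1096.4 mm.

775 × 1096 mm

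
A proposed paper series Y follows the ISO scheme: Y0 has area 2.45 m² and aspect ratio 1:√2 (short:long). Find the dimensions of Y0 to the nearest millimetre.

Let the short side be w mm. Then w · w√2 = 2.45 m² = 2,450,000 mm².
w² = 2,450,000/√2, so w ≈ 1316.2 mm; long side = w√2 ≈ 1861.4 mm.

1316 × 1861 mm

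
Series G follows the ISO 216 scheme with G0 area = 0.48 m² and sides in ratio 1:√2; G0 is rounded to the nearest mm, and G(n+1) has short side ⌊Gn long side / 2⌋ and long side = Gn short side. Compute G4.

Let G0's short side be w mm. w · w√2 = 0.48 m² = 480,000 mm², so w ≈ 582.6 mm and w√2 ≈ 823.9 mm → G0 = 583 × 824 mm.
G1: ⌊824/2⌋ × 583 = 412 × 583 mm
G2: ⌊583/2⌋ × 412 = 291 × 412 mm
G3: ⌊412/2⌋ × 291 = 206 × 291 mm
G4: ⌊291/2⌋ × 206 = 145 × 206 mm

145 × 206 mm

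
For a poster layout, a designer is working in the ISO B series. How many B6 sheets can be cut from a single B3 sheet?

8

B3 = 353 × 500 mm; B6 = 125 × 176 mm.
Each halving step doubles the count; 3 steps from B3 to B6.
2^3 = 8.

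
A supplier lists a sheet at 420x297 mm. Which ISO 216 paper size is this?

A3 (297 × 420 mm)

Aspect ratio 420/297 ≈ 1.414 — close to the ISO √2 ≈ 1.414.
In the A-series (A0 area = 1 m²): A3 = 297 × 420 mm.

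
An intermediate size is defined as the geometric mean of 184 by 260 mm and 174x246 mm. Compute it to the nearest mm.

179 × 253 mm

Short side: √(184 · 174) = √32016 ≈ 178.9 → 179 mm
Long side: √(260 · 246) = √63960 ≈ 252.9 → 253 mm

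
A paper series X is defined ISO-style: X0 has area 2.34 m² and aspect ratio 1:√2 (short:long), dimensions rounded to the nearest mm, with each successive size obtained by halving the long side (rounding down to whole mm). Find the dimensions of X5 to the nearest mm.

Let X0's short side be w mm. w · w√2 = 2.34 m² = 2,340,000 mm², so w ≈ 1286.3 mm and w√2 ≈ 1819.1 mm → X0 = 1286 × 1819 mm.
X1: ⌊1819/2⌋ × 1286 = 909 × 1286 mm
X2: ⌊1286/2⌋ × 909 = 643 × 909 mm
X3: ⌊909/2⌋ × 643 = 454 × 643 mm
X4: ⌊643/2⌋ × 454 = 321 × 454 mm
X5: ⌊454/2⌋ × 321 = 227 × 321 mm

227 × 321 mm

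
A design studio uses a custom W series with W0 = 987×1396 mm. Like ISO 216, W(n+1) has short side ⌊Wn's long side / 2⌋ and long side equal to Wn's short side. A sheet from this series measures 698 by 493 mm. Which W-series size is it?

W2

W0: 987 × 1396 mm
W1: 698 × 987 mm
W2: 493 × 698 mm
W3: 349 × 493 mm
→ matches W2.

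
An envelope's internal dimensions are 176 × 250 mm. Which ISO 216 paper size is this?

B5 (176 × 250 mm)

Aspect ratio 250/176 ≈ 1.420 — close to the ISO √2 ≈ 1.414.
In the B-series (B0 = 1000 × 1414 mm): B5 = 176 × 250 mm.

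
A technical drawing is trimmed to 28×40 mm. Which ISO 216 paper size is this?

Aspect ratio 40/28 ≈ 1.429 — close to the ISO √2 ≈ 1.414.
In the C-series (envelope sizes, between A and B): C10 = 28 × 40 mm.

C10 (28 × 40 mm)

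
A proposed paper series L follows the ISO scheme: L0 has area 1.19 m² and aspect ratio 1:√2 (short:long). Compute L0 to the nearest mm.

Let the short side be w mm. Then w · w√2 = 1.19 m² = 1,190,000 mm².
w² = 1,190,000/√2, so w ≈ 917.3 mm; long side = w√2 ≈ 1297.3 mm.

917 × 1297 mm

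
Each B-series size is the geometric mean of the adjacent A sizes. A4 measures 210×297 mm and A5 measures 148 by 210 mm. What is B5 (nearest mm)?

176 × 250 mm

Short side: √(210 · 148) = √31080 ≈ 176.3 → 176 mm
Long side: √(297 · 210) = √62370 ≈ 249.7 → 250 mm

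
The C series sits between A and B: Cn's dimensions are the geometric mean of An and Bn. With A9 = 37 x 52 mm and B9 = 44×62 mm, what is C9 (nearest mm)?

Short side: √(37 · 44) = √1628 ≈ 40.3 → 40 mm
Long side: √(52 · 62) = √3224 ≈ 56.8 → 57 mm

40 × 57 mm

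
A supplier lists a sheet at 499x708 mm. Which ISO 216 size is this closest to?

B2 (500 × 707 mm)

Aspect ratio 708/499 ≈ 1.419 — close to the ISO √2 ≈ 1.414.
In the B-series (B0 = 1000 × 1414 mm): B2 = 500 × 707 mm.
Off by 2 mm total — nearest standard size.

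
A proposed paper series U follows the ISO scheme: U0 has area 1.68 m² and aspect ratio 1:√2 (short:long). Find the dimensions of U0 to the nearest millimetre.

Let the short side be w mm. Then w · w√2 = 1.68 m² = 1,680,000 mm².
w² = 1,680,000/√2, so w ≈ 1089.9 mm; long side = w√2 ≈ 1541.4 mm.

1090 × 1541 mm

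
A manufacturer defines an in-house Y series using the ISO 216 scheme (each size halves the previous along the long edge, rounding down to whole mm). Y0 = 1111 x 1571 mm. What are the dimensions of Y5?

Y1: ⌊1571/2⌋ × 1111 = 785 × 1111 mm
Y2: ⌊1111/2⌋ × 785 = 555 × 785 mm
Y3: ⌊785/2⌋ × 555 = 392 × 555 mm
Y4: ⌊555/2⌋ × 392 = 277 × 392 mm
Y5: ⌊392/2⌋ × 277 = 196 × 277 mm

196 × 277 mm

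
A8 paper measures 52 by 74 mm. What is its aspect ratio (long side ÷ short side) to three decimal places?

74 / 52 = 1.423
ISO 216 targets √2 ≈ 1.414; the +0.009 deviation is from mm rounding.

1.423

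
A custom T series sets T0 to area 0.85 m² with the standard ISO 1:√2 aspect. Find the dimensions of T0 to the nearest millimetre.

Let the short side be w mm. Then w · w√2 = 0.85 m² = 850,000 mm².
w² = 850,000/√2, so w ≈ 775.3 mm; long side = w√2 ≈ 1096.4 mm.

775 × 1096 mm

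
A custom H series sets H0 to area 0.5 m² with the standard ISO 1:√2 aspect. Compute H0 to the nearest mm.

595 × 841 mm

Let the short side be w mm. Then w · w√2 = 0.5 m² = 500,000 mm².
w² = 500,000/√2, so w ≈ 594.6 mm; long side = w√2 ≈ 840.9 mm.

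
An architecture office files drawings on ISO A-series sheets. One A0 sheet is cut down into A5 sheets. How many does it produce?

32

A0 = 841 × 1189 mm; A5 = 148 × 210 mm.
Each halving step doubles the count; 5 steps from A0 to A5.
2^5 = 32.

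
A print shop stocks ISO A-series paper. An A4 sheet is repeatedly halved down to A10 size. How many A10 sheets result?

Each ISO step halves the sheet: 1 × A4 → 2 × A5 → 4 × A6 → 8 × A7 → …
From A4 to A10 is 6 halving steps: 2^6 = 64.

64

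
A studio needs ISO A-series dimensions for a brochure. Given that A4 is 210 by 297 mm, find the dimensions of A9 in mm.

37 × 52 mm

A5: ⌊297/2⌋ × 210 = 148 × 210 mm
A6: ⌊210/2⌋ × 148 = 105 × 148 mm
A7: ⌊148/2⌋ × 105 = 74 × 105 mm
A8: ⌊105/2⌋ × 74 = 52 × 74 mm
A9: ⌊74/2⌋ × 52 = 37 × 52 mm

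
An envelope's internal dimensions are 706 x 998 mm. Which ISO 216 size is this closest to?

B1 (707 × 1000 mm)

Aspect ratio 998/706 ≈ 1.414 — close to the ISO √2 ≈ 1.414.
In the B-series (B0 = 1000 × 1414 mm): B1 = 707 × 1000 mm.
Off by 3 mm total — nearest standard size.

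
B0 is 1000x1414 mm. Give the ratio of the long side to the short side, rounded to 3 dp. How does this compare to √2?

1.414

1414 / 1000 = 1.414
Matches √2 ≈ 1.414 — the ISO 216 defining ratio.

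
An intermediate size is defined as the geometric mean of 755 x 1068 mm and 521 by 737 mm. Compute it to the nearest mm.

627 × 887 mm

Short side: √(755 · 521) = √393355 ≈ 627.2 → 627 mm
Long side: √(1068 · 737) = √787116 ≈ 887.2 → 887 mm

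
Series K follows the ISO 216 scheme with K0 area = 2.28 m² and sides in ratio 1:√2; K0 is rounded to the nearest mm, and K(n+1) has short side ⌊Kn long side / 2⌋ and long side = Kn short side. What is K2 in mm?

635 × 898 mm

Let K0's short side be w mm. w · w√2 = 2.28 m² = 2,280,000 mm², so w ≈ 1269.7 mm and w√2 ≈ 1795.7 mm → K0 = 1270 × 1796 mm.
K1: ⌊1796/2⌋ × 1270 = 898 × 1270 mm
K2: ⌊1270/2⌋ × 898 = 635 × 898 mm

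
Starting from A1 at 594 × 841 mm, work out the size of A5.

148 × 210 mm

A2: ⌊841/2⌋ × 594 = 420 × 594 mm
A3: ⌊594/2⌋ × 420 = 297 × 420 mm
A4: ⌊420/2⌋ × 297 = 210 × 297 mm
A5: ⌊297/2⌋ × 210 = 148 × 210 mm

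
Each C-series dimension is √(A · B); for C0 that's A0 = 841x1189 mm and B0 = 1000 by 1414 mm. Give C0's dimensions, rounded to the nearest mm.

917 × 1297 mm

Short: √(841 · 1000) = √841000 ≈ 917.1 mm.
Long: √(1189 · 1414) = √1681246 ≈ 1296.6 mm.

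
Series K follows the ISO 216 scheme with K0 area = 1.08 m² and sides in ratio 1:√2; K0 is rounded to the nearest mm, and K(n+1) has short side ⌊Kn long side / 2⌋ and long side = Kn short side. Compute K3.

Let K0's short side be w mm. w · w√2 = 1.08 m² = 1,080,000 mm², so w ≈ 873.9 mm and w√2 ≈ 1235.9 mm → K0 = 874 × 1236 mm.
K1: ⌊1236/2⌋ × 874 = 618 × 874 mm
K2: ⌊874/2⌋ × 618 = 437 × 618 mm
K3: ⌊618/2⌋ × 437 = 309 × 437 mm

309 × 437 mm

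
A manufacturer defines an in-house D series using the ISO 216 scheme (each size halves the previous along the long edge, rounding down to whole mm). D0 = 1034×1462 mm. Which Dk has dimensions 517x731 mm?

D0: 1034 × 1462 mm
D1: 731 × 1034 mm
D2: 517 × 731 mm
D3: 365 × 517 mm
→ matches D2.

D2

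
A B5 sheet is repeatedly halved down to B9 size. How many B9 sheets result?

16

Each ISO step halves the sheet: 1 × B5 → 2 × B6 → 4 × B7 → 8 × B8 → …
From B5 to B9 is 4 halving steps: 2^4 = 16.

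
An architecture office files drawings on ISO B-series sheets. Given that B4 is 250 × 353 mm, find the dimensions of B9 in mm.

44 × 62 mm

B5: ⌊353/2⌋ × 250 = 176 × 250 mm
B6: ⌊250/2⌋ × 176 = 125 × 176 mm
B7: ⌊176/2⌋ × 125 = 88 × 125 mm
B8: ⌊125/2⌋ × 88 = 62 × 88 mm
B9: ⌊88/2⌋ × 62 = 44 × 62 mm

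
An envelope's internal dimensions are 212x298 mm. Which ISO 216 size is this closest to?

A4 (210 × 297 mm)

Aspect ratio 298/212 ≈ 1.406 — close to the ISO √2 ≈ 1.414.
In the A-series (A0 area = 1 m²): A4 = 210 × 297 mm.
Off by 3 mm total — nearest standard size.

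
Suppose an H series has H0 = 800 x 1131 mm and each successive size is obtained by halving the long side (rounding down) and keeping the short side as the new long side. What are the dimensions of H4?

200 × 282 mm

H1 = 565 × 800 mm (from H0 by 1 halving).
H2: ⌊800/2⌋ × 565 = 400 × 565 mm
H3: ⌊565/2⌋ × 400 = 282 × 400 mm
H4: ⌊400/2⌋ × 282 = 200 × 282 mm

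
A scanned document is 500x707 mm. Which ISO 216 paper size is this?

B2 (500 × 707 mm)

Aspect ratio 707/500 ≈ 1.414 — close to the ISO √2 ≈ 1.414.
In the B-series (B0 = 1000 × 1414 mm): B2 = 500 × 707 mm.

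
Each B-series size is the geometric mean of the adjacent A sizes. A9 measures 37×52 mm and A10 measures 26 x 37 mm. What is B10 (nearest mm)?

31 × 44 mm

Short side: √(37 · 26) = √962 ≈ 31.0 → 31 mm
Long side: √(52 · 37) = √1924 ≈ 43.9 → 44 mm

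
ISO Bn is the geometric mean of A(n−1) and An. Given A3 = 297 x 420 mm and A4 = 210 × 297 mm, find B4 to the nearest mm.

Short side: √(297 · 210) = √62370 ≈ 249.7 → 250 mm
Long side: √(420 · 297) = √124740 ≈ 353.2 → 353 mm

250 × 353 mm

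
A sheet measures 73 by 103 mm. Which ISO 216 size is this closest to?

Aspect ratio 103/73 ≈ 1.411 — close to the ISO √2 ≈ 1.414.
In the A-series (A0 area = 1 m²): A7 = 74 × 105 mm.
Off by 3 mm total — nearest standard size.

A7 (74 × 105 mm)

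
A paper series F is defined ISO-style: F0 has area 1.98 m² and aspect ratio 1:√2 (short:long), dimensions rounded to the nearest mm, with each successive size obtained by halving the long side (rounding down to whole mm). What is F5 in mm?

209 × 295 mm

Let F0's short side be w mm. w · w√2 = 1.98 m² = 1,980,000 mm², so w ≈ 1183.2 mm and w√2 ≈ 1673.4 mm → F0 = 1183 × 1673 mm.
F1: ⌊1673/2⌋ × 1183 = 836 × 1183 mm
F2: ⌊1183/2⌋ × 836 = 591 × 836 mm
F3: ⌊836/2⌋ × 591 = 418 × 591 mm
F4: ⌊591/2⌋ × 418 = 295 × 418 mm
F5: ⌊418/2⌋ × 295 = 209 × 295 mm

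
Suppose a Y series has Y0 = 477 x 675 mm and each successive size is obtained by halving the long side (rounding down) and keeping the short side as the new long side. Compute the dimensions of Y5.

Y1: ⌊675/2⌋ × 477 = 337 × 477 mm
Y2: ⌊477/2⌋ × 337 = 238 × 337 mm
Y3: ⌊337/2⌋ × 238 = 168 × 238 mm
Y4: ⌊238/2⌋ × 168 = 119 × 168 mm
Y5: ⌊168/2⌋ × 119 = 84 × 119 mm

84 × 119 mm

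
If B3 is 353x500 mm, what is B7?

88 × 125 mm

B4: ⌊500/2⌋ × 353 = 250 × 353 mm
B5: ⌊353/2⌋ × 250 = 176 × 250 mm
B6: ⌊250/2⌋ × 176 = 125 × 176 mm
B7: ⌊176/2⌋ × 125 = 88 × 125 mm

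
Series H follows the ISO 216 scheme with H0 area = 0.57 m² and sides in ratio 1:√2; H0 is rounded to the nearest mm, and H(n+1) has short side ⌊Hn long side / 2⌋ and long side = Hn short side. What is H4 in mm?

Let H0's short side be w mm. w · w√2 = 0.57 m² = 570,000 mm², so w ≈ 634.9 mm and w√2 ≈ 897.8 mm → H0 = 635 × 898 mm.
H1: ⌊898/2⌋ × 635 = 449 × 635 mm
H2: ⌊635/2⌋ × 449 = 317 × 449 mm
H3: ⌊449/2⌋ × 317 = 224 × 317 mm
H4: ⌊317/2⌋ × 224 = 158 × 224 mm

158 × 224 mm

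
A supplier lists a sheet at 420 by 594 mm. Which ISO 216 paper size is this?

Aspect ratio 594/420 ≈ 1.414 — close to the ISO √2 ≈ 1.414.
In the A-series (A0 area = 1 m²): A2 = 420 × 594 mm.

A2 (420 × 594 mm)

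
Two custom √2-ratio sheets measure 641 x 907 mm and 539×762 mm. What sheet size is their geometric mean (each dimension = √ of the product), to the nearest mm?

588 × 831 mm

Short side: √(641 · 539) = √345499 ≈ 587.8 → 588 mm
Long side: √(907 · 762) = √691134 ≈ 831.3 → 831 mm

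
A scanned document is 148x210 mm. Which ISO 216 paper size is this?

A5 (148 × 210 mm)

Aspect ratio 210/148 ≈ 1.419 — close to the ISO √2 ≈ 1.414.
In the A-series (A0 area = 1 m²): A5 = 148 × 210 mm.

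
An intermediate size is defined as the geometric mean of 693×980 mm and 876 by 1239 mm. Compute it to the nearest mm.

779 × 1102 mm

Short side: √(693 · 876) = √607068 ≈ 779.1 → 779 mm
Long side: √(980 · 1239) = √1214220 ≈ 1101.9 → 1102 mm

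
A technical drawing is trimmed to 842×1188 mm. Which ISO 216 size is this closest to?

A0 (841 × 1189 mm)

Aspect ratio 1188/842 ≈ 1.411 — close to the ISO √2 ≈ 1.414.
In the A-series (A0 area = 1 m²): A0 = 841 × 1189 mm.
Off by 2 mm total — nearest standard size.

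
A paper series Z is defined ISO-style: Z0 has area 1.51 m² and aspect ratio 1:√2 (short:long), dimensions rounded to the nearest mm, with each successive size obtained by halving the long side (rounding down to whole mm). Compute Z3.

365 × 516 mm

Let Z0's short side be w mm. w · w√2 = 1.51 m² = 1,510,000 mm², so w ≈ 1033.3 mm and w√2 ≈ 1461.3 mm → Z0 = 1033 × 1461 mm.
Z1: ⌊1461/2⌋ × 1033 = 730 × 1033 mm
Z2: ⌊1033/2⌋ × 730 = 516 × 730 mm
Z3: ⌊730/2⌋ × 516 = 365 × 516 mm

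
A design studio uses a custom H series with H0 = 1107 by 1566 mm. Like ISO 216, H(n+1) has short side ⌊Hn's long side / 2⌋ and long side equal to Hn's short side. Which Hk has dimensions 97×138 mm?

H0: 1107 × 1566 mm
H1: 783 × 1107 mm
H2: 553 × 783 mm
H3: 391 × 553 mm
H4: 276 × 391 mm
H5: 195 × 276 mm
H6: 138 × 195 mm
H7: 97 × 138 mm
H8: 69 × 97 mm
→ matches H7.

H7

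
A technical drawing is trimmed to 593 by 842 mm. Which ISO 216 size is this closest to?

Aspect ratio 842/593 ≈ 1.420 — close to the ISO √2 ≈ 1.414.
In the A-series (A0 area = 1 m²): A1 = 594 × 841 mm.
Off by 2 mm total — nearest standard size.

A1 (594 × 841 mm)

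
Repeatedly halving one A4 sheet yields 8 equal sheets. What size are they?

8 = 2^3, so 3 halving steps.
A4 → A5 → … → A7 after 3 steps.

A7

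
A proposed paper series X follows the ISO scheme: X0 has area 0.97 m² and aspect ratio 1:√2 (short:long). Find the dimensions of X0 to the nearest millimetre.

828 × 1171 mm

Let the short side be w mm. Then w · w√2 = 0.97 m² = 970,000 mm².
w² = 970,000/√2, so w ≈ 828.2 mm; long side = w√2 ≈ 1171.2 mm.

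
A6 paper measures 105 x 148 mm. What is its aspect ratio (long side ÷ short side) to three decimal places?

1.410

148 / 105 = 1.410
ISO 216 targets √2 ≈ 1.414; the -0.005 deviation is from mm rounding.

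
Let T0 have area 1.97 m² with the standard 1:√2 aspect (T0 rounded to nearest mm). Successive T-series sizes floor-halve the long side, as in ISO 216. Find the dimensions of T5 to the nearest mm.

208 × 295 mm

Let T0's short side be w mm. w · w√2 = 1.97 m² = 1,970,000 mm², so w ≈ 1180.3 mm and w√2 ≈ 1669.1 mm → T0 = 1180 × 1669 mm.
T1: ⌊1669/2⌋ × 1180 = 834 × 1180 mm
T2: ⌊1180/2⌋ × 834 = 590 × 834 mm
T3: ⌊834/2⌋ × 590 = 417 × 590 mm
T4: ⌊590/2⌋ × 417 = 295 × 417 mm
T5: ⌊417/2⌋ × 295 = 208 × 295 mm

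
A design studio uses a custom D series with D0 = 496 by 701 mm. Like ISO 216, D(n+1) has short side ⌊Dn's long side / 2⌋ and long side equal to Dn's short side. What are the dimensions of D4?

D1: ⌊701/2⌋ × 496 = 350 × 496 mm
D2: ⌊496/2⌋ × 350 = 248 × 350 mm
D3: ⌊350/2⌋ × 248 = 175 × 248 mm
D4: ⌊248/2⌋ × 175 = 124 × 175 mm

124 × 175 mm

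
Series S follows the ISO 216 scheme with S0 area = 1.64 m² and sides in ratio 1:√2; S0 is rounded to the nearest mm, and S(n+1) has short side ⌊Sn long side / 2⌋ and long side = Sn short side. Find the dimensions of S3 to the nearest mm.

380 × 538 mm

Let S0's short side be w mm. w · w√2 = 1.64 m² = 1,640,000 mm², so w ≈ 1076.9 mm and w√2 ≈ 1522.9 mm → S0 = 1077 × 1523 mm.
S1: ⌊1523/2⌋ × 1077 = 761 × 1077 mm
S2: ⌊1077/2⌋ × 761 = 538 × 761 mm
S3: ⌊761/2⌋ × 538 = 380 × 538 mm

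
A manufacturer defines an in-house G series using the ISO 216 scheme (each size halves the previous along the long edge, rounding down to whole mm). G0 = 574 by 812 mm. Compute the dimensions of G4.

143 × 203 mm

G1 = 406 × 574 mm (from G0 by 1 halving).
G2: ⌊574/2⌋ × 406 = 287 × 406 mm
G3: ⌊406/2⌋ × 287 = 203 × 287 mm
G4: ⌊287/2⌋ × 203 = 143 × 203 mm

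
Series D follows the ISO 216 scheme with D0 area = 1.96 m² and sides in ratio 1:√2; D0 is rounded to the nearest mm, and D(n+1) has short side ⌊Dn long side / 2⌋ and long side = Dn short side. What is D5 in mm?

208 × 294 mm

Let D0's short side be w mm. w · w√2 = 1.96 m² = 1,960,000 mm², so w ≈ 1177.3 mm and w√2 ≈ 1664.9 mm → D0 = 1177 × 1665 mm.
D1: ⌊1665/2⌋ × 1177 = 832 × 1177 mm
D2: ⌊1177/2⌋ × 832 = 588 × 832 mm
D3: ⌊832/2⌋ × 588 = 416 × 588 mm
D4: ⌊588/2⌋ × 416 = 294 × 416 mm
D5: ⌊416/2⌋ × 294 = 208 × 294 mm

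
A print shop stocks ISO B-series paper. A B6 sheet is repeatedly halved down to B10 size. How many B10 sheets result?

Each ISO step halves the sheet: 1 × B6 → 2 × B7 → 4 × B8 → 8 × B9 → …
From B6 to B10 is 4 halving steps: 2^4 = 16.

16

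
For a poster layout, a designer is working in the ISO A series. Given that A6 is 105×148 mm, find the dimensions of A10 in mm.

A7: ⌊148/2⌋ × 105 = 74 × 105 mm
A8: ⌊105/2⌋ × 74 = 52 × 74 mm
A9: ⌊74/2⌋ × 52 = 37 × 52 mm
A10: ⌊52/2⌋ × 37 = 26 × 37 mm

26 × 37 mm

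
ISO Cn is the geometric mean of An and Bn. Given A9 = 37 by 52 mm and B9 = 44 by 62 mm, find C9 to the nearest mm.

Short side: √(37 · 44) = √1628 ≈ 40.3 → 40 mm
Long side: √(52 · 62) = √3224 ≈ 56.8 → 57 mm

40 × 57 mm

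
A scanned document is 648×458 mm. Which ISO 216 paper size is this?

Aspect ratio 648/458 ≈ 1.415 — close to the ISO √2 ≈ 1.414.
In the C-series (envelope sizes, between A and B): C2 = 458 × 648 mm.

C2 (458 × 648 mm)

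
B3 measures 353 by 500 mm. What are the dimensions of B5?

176 × 250 mm

B4: ⌊500/2⌋ × 353 = 250 × 353 mm
B5: ⌊353/2⌋ × 250 = 176 × 250 mm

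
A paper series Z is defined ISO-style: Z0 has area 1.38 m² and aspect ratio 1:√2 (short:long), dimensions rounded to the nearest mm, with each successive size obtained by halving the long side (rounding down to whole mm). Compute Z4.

Let Z0's short side be w mm. w · w√2 = 1.38 m² = 1,380,000 mm², so w ≈ 987.8 mm and w√2 ≈ 1397.0 mm → Z0 = 988 × 1397 mm.
Z1: ⌊1397/2⌋ × 988 = 698 × 988 mm
Z2: ⌊988/2⌋ × 698 = 494 × 698 mm
Z3: ⌊698/2⌋ × 494 = 349 × 494 mm
Z4: ⌊494/2⌋ × 349 = 247 × 349 mm

247 × 349 mm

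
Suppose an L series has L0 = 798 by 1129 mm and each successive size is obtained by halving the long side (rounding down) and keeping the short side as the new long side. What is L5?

L1 = 564 × 798 mm (from L0 by 1 halving).
L2: ⌊798/2⌋ × 564 = 399 × 564 mm
L3: ⌊564/2⌋ × 399 = 282 × 399 mm
L4: ⌊399/2⌋ × 282 = 199 × 282 mm
L5: ⌊282/2⌋ × 199 = 141 × 199 mm

141 × 199 mm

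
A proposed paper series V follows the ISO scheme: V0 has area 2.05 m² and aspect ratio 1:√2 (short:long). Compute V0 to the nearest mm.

Let the short side be w mm. Then w · w√2 = 2.05 m² = 2,050,000 mm².
w² = 2,050,000/√2, so w ≈ 1204.0 mm; long side = w√2 ≈ 1702.7 mm.

1204 × 1703 mm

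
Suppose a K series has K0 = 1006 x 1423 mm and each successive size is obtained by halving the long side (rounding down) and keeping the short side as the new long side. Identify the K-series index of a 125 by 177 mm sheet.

K6

K0: 1006 × 1423 mm
K1: 711 × 1006 mm
K2: 503 × 711 mm
K3: 355 × 503 mm
K4: 251 × 355 mm
K5: 177 × 251 mm
K6: 125 × 177 mm
K7: 88 × 125 mm
→ matches K6.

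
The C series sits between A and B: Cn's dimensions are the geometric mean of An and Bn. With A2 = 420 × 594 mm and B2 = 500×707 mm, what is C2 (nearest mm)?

Short side: √(420 · 500) = √210000 ≈ 458.3 → 458 mm
Long side: √(594 · 707) = √419958 ≈ 648.0 → 648 mm

458 × 648 mm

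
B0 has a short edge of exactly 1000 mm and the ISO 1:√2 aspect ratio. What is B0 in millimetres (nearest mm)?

Short side = 1000 mm; long side = 1000√2 ≈ 1414.2 mm.

1000 × 1414 mm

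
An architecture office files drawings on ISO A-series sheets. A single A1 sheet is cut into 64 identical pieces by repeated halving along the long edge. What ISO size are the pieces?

A7

64 = 2^6, so 6 halving steps.
A1 → A2 → … → A7 after 6 steps.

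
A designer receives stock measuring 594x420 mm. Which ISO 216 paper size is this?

Aspect ratio 594/420 ≈ 1.414 — close to the ISO √2 ≈ 1.414.
In the A-series (A0 area = 1 m²): A2 = 420 × 594 mm.

A2 (420 × 594 mm)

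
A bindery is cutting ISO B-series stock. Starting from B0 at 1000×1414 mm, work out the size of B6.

125 × 176 mm

B1: ⌊1414/2⌋ × 1000 = 707 × 1000 mm
B2: ⌊1000/2⌋ × 707 = 500 × 707 mm
B3: ⌊707/2⌋ × 500 = 353 × 500 mm
B4: ⌊500/2⌋ × 353 = 250 × 353 mm
B5: ⌊353/2⌋ × 250 = 176 × 250 mm
B6: ⌊250/2⌋ × 176 = 125 × 176 mm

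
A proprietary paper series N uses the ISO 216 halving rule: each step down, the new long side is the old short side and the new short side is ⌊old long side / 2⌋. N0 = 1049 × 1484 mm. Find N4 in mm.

262 × 371 mm

N1: ⌊1484/2⌋ × 1049 = 742 × 1049 mm
N2: ⌊1049/2⌋ × 742 = 524 × 742 mm
N3: ⌊742/2⌋ × 524 = 371 × 524 mm
N4: ⌊524/2⌋ × 371 = 262 × 371 mm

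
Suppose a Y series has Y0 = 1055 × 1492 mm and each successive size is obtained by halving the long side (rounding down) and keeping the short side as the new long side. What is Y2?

527 × 746 mm

Y1: ⌊1492/2⌋ × 1055 = 746 × 1055 mm
Y2: ⌊1055/2⌋ × 746 = 527 × 746 mm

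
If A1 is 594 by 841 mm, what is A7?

A2: ⌊841/2⌋ × 594 = 420 × 594 mm
A3: ⌊594/2⌋ × 420 = 297 × 420 mm
A4: ⌊420/2⌋ × 297 = 210 × 297 mm
A5: ⌊297/2⌋ × 210 = 148 × 210 mm
A6: ⌊210/2⌋ × 148 = 105 × 148 mm
A7: ⌊148/2⌋ × 105 = 74 × 105 mm

74 × 105 mm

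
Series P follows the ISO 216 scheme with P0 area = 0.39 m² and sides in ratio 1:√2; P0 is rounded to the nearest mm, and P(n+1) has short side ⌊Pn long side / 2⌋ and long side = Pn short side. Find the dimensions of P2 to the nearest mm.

262 × 371 mm

Let P0's short side be w mm. w · w√2 = 0.39 m² = 390,000 mm², so w ≈ 525.1 mm and w√2 ≈ 742.7 mm → P0 = 525 × 743 mm.
P1: ⌊743/2⌋ × 525 = 371 × 525 mm
P2: ⌊525/2⌋ × 371 = 262 × 371 mm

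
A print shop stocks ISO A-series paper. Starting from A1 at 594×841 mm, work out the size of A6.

A2: ⌊841/2⌋ × 594 = 420 × 594 mm
A3: ⌊594/2⌋ × 420 = 297 × 420 mm
A4: ⌊420/2⌋ × 297 = 210 × 297 mm
A5: ⌊297/2⌋ × 210 = 148 × 210 mm
A6: ⌊210/2⌋ × 148 = 105 × 148 mm

105 × 148 mm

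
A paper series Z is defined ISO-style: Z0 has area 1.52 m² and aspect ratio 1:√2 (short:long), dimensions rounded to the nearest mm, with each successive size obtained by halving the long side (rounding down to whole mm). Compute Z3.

366 × 518 mm

Let Z0's short side be w mm. w · w√2 = 1.52 m² = 1,520,000 mm², so w ≈ 1036.7 mm and w√2 ≈ 1466.2 mm → Z0 = 1037 × 1466 mm.
Z1: ⌊1466/2⌋ × 1037 = 733 × 1037 mm
Z2: ⌊1037/2⌋ × 733 = 518 × 733 mm
Z3: ⌊733/2⌋ × 518 = 366 × 518 mm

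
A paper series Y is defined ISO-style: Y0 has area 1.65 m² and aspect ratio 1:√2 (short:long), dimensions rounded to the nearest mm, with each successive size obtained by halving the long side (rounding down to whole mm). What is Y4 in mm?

Let Y0's short side be w mm. w · w√2 = 1.65 m² = 1,650,000 mm², so w ≈ 1080.2 mm and w√2 ≈ 1527.6 mm → Y0 = 1080 × 1528 mm.
Y1: ⌊1528/2⌋ × 1080 = 764 × 1080 mm
Y2: ⌊1080/2⌋ × 764 = 540 × 764 mm
Y3: ⌊764/2⌋ × 540 = 382 × 540 mm
Y4: ⌊540/2⌋ × 382 = 270 × 382 mm

270 × 382 mm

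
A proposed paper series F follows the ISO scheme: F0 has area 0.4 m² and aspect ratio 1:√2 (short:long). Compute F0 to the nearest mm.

532 × 752 mm

Let the short side be w mm. Then w · w√2 = 0.4 m² = 400,000 mm².
w² = 400,000/√2, so w ≈ 531.8 mm; long side = w√2 ≈ 752.1 mm.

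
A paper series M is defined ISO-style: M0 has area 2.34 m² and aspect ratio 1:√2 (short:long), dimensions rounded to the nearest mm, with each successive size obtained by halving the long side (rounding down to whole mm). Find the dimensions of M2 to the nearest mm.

Let M0's short side be w mm. w · w√2 = 2.34 m² = 2,340,000 mm², so w ≈ 1286.3 mm and w√2 ≈ 1819.1 mm → M0 = 1286 × 1819 mm.
M1: ⌊1819/2⌋ × 1286 = 909 × 1286 mm
M2: ⌊1286/2⌋ × 909 = 643 × 909 mm

643 × 909 mm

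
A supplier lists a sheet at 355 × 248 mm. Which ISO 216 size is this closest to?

B4 (250 × 353 mm)

Aspect ratio 355/248 ≈ 1.431 (ISO target is √2 ≈ 1.414).
In the B-series (B0 = 1000 × 1414 mm): B4 = 250 × 353 mm.
Off by 4 mm total — nearest standard size.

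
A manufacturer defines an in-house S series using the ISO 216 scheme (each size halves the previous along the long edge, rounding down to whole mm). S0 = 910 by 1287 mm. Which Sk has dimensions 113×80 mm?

S0: 910 × 1287 mm
S1: 643 × 910 mm
S2: 455 × 643 mm
S3: 321 × 455 mm
S4: 227 × 321 mm
S5: 160 × 227 mm
S6: 113 × 160 mm
S7: 80 × 113 mm
S8: 56 × 80 mm
→ matches S7.

S7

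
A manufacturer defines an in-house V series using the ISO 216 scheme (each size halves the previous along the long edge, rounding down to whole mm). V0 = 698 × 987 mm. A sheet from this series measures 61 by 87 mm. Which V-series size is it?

V7

V0: 698 × 987 mm
V1: 493 × 698 mm
V2: 349 × 493 mm
V3: 246 × 349 mm
V4: 174 × 246 mm
V5: 123 × 174 mm
V6: 87 × 123 mm
V7: 61 × 87 mm
V8: 43 × 61 mm
→ matches V7.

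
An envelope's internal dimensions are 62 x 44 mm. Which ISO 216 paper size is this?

Aspect ratio 62/44 ≈ 1.409 — close to the ISO √2 ≈ 1.414.
In the B-series (B0 = 1000 × 1414 mm): B9 = 44 × 62 mm.

B9 (44 × 62 mm)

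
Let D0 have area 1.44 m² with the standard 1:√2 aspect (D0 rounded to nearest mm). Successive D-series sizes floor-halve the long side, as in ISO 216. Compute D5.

Let D0's short side be w mm. w · w√2 = 1.44 m² = 1,440,000 mm², so w ≈ 1009.1 mm and w√2 ≈ 1427.0 mm → D0 = 1009 × 1427 mm.
D1: ⌊1427/2⌋ × 1009 = 713 × 1009 mm
D2: ⌊1009/2⌋ × 713 = 504 × 713 mm
D3: ⌊713/2⌋ × 504 = 356 × 504 mm
D4: ⌊504/2⌋ × 356 = 252 × 356 mm
D5: ⌊356/2⌋ × 252 = 178 × 252 mm

178 × 252 mm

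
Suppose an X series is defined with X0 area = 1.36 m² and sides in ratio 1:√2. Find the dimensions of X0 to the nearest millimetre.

981 × 1387 mm

Let the short side be w mm. Then w · w√2 = 1.36 m² = 1,360,000 mm².
w² = 1,360,000/√2, so w ≈ 980.6 mm; long side = w√2 ≈ 1386.8 mm.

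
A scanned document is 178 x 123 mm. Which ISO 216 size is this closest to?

B6 (125 × 176 mm)

Aspect ratio 178/123 ≈ 1.447 (ISO target is √2 ≈ 1.414).
In the B-series (B0 = 1000 × 1414 mm): B6 = 125 × 176 mm.
Off by 4 mm total — nearest standard size.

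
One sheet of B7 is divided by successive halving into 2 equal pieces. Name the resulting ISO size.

B8

2 = 2^1, so 1 halving step.
B7 → B8 → … → B8 after 1 step.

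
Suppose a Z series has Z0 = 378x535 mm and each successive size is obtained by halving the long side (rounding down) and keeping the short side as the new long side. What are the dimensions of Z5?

Z1 = 267 × 378 mm (from Z0 by 1 halving).
Z2: ⌊378/2⌋ × 267 = 189 × 267 mm
Z3: ⌊267/2⌋ × 189 = 133 × 189 mm
Z4: ⌊189/2⌋ × 133 = 94 × 133 mm
Z5: ⌊133/2⌋ × 94 = 66 × 94 mm

66 × 94 mm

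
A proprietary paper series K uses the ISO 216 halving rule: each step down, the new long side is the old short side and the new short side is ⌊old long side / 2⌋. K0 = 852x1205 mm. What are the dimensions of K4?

213 × 301 mm

K1 = 602 × 852 mm (from K0 by 1 halving).
K2: ⌊852/2⌋ × 602 = 426 × 602 mm
K3: ⌊602/2⌋ × 426 = 301 × 426 mm
K4: ⌊426/2⌋ × 301 = 213 × 301 mm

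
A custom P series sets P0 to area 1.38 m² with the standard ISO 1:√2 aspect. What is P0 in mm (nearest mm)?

988 × 1397 mm

Let the short side be w mm. Then w · w√2 = 1.38 m² = 1,380,000 mm².
w² = 1,380,000/√2, so w ≈ 987.8 mm; long side = w√2 ≈ 1397.0 mm.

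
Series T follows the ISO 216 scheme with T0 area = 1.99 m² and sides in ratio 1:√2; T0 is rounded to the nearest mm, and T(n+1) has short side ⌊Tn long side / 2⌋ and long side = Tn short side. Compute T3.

Let T0's short side be w mm. w · w√2 = 1.99 m² = 1,990,000 mm², so w ≈ 1186.2 mm and w√2 ≈ 1677.6 mm → T0 = 1186 × 1678 mm.
T1: ⌊1678/2⌋ × 1186 = 839 × 1186 mm
T2: ⌊1186/2⌋ × 839 = 593 × 839 mm
T3: ⌊839/2⌋ × 593 = 419 × 593 mm

419 × 593 mm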